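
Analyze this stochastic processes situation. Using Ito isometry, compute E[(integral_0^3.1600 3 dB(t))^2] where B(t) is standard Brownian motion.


By Ito isometry: E[(int f dB)^2] = int f^2 dt
= 3^2 * 3.1600
= 9 * 3.1600 = 28.4400

28.4400


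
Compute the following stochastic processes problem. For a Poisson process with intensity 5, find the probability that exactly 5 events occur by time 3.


P(N(t)=k) = (lambda*t)^k * exp(-lambda*t) / k!
lambda*t = 15
= 15^5 * exp(-15) / 5!
= 759375 * 3.0590e-07 / 120
= 0.0019

0.0019


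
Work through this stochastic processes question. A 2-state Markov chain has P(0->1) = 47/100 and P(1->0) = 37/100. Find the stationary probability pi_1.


Stationary distribution: pi_0 = p10/(p01+p10), pi_1 = p01/(p01+p10)
p01 = 0.4700, p10 = 0.3700
pi_1 = 0.5595

0.5595


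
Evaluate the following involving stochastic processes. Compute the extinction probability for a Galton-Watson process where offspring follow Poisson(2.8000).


Since mu = 2.8000 > 1, extinction prob q < 1.
Solve s = exp(mu*(s-1)) iteratively.
q = 0.0750

0.0750


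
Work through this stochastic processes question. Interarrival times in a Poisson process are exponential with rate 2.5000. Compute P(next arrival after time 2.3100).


P(X > t) = exp(-lambda * t)
= exp(-2.5000 * 2.3100)
= exp(-5.7750) = 0.0031

0.0031


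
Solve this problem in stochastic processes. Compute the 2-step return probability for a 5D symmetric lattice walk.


P(return in 2 steps) = P(reverse first step) = 1/(2d)
= 1/10
= 0.1000

0.1000


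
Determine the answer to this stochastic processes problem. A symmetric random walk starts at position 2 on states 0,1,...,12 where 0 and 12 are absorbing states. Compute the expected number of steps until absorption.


For symmetric RW on 0,...,N with absorbing barriers, E(i) = i*(N-i)
E(2) = 2 * 10 = 20

20


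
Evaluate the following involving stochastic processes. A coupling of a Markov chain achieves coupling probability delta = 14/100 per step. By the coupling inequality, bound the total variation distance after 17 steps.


TV distance bound <= (1-delta)^n
= (1 - 0.1400)^17
= 0.8600^17
= 0.0770

0.0770


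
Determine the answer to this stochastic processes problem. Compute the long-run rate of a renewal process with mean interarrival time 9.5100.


Long-run renewal rate = 1/E(X)
= 1/9.5100
= 0.1052

0.1052


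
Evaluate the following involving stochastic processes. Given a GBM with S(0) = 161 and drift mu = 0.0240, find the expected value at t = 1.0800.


E[S(t)] = S(0) * exp(mu * t)
= 161 * exp(0.0240 * 1.0800)
= 161 * 1.0263
= 165.2277

165.2277


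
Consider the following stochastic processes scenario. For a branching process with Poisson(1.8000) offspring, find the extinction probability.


Since mu = 1.8000 > 1, extinction prob q < 1.
Solve s = exp(mu*(s-1)) iteratively.
q = 0.2676

0.2676


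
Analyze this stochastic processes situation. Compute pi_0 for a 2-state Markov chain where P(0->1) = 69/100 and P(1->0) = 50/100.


Stationary distribution: pi_0 = p10/(p01+p10), pi_1 = p01/(p01+p10)
p01 = 0.6900, p10 = 0.5000
pi_0 = 0.4202

0.4202


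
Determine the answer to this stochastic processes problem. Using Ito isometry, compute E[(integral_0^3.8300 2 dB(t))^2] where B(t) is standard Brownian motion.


By Ito isometry: E[(int f dB)^2] = int f^2 dt
= 2^2 * 3.8300
= 4 * 3.8300 = 15.3200

15.3200


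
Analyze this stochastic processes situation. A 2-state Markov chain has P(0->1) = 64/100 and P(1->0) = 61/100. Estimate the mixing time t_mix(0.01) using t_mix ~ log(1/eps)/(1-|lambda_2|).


lambda_2 = |1 - p01 - p10| = |1 - 0.6400 - 0.6100| = 0.2500
t_mix ~ log(1/eps)/(1 - |lambda_2|)
= log(100)/(1 - 0.2500) = 4.6052/0.7500
= 6.1402

6.1402


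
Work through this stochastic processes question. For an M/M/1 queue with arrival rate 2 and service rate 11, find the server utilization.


rho = lambda/mu
= 2/11
= 0.1818

0.1818


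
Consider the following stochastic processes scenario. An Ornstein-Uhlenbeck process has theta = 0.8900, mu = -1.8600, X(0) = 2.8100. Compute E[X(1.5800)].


E[X(t)] = mu + (X(0) - mu)*exp(-theta*t)
= -1.8600 + (2.8100 - -1.8600)*exp(-0.8900*1.5800)
= -1.8600 + 4.6700 * 0.2451
= -0.7155

-0.7155


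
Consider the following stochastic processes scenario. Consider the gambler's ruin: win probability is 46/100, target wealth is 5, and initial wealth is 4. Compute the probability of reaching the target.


Gambler's ruin formula:
r = q/p = 0.5400/0.4600 = 1.1739
P(win) = (1 - r^i)/(1 - r^N)
= (1 - 1.1739^4)/(1 - 1.1739^5)
= 0.7313

0.7313


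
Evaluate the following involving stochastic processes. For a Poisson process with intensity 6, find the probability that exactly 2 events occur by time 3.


P(N(t)=k) = (lambda*t)^k * exp(-lambda*t) / k!
lambda*t = 18
= 18^2 * exp(-18) / 2!
= 324 * 1.5230e-08 / 2
= 2.4673e-06

2.4673e-06


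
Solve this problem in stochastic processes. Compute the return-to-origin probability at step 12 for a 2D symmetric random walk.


P = C(12,6)^2 / 4^12
= 924^2 / 16777216
= 853776 / 16777216
= 0.0509

0.0509


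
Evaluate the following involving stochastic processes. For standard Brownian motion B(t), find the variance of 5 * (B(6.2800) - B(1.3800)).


Var(alpha*(B(t)-B(s))) = alpha^2 * (t-s)
= 5^2 * (6.2800 - 1.3800)
= 25 * 4.9000
= 122.5000

122.5000


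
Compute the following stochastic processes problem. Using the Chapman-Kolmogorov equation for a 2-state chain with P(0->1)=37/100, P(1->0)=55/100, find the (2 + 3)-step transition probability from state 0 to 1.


P^5 = P^2 * P^3
Computing via matrix multiplication of the transition matrix.
Entry (0,1) of P^5 = 0.4022

0.4022


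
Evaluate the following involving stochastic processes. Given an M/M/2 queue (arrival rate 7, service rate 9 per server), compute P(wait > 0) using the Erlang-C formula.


a = lambda/mu = 0.7778
rho = a/c = 0.3889
Erlang-C formula applied:
C(c,a) = 0.2178

0.2178


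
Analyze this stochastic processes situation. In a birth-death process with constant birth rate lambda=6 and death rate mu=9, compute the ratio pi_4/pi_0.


For birth-death process, pi_n/pi_0 = (lambda/mu)^n
= (6/9)^4
= 0.1975

0.1975


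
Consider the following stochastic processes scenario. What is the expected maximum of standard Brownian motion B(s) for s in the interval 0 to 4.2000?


E(max B(s)) = sqrt(2t/pi)
= sqrt(2*4.2000/pi)
= sqrt(2.6738)
= 1.6352

1.6352


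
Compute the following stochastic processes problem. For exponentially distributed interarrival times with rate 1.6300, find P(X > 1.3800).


P(X > t) = exp(-lambda * t)
= exp(-1.6300 * 1.3800)
= exp(-2.2494) = 0.1055

0.1055


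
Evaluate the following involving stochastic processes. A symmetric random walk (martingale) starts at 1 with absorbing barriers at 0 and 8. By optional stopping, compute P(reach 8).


By optional stopping theorem: E(M at tau) = M(0) = 1
P(hit 8)*8 + P(hit 0)*0 = 1
P(hit 8) = (1 - 0)/(8 - 0) = 1/8 = 0.1250

0.1250


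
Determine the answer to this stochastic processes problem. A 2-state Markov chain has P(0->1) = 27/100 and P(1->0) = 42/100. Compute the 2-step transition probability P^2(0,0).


Computing P^2 by matrix multiplication.
P = [[0.7300, 0.2700], [0.4200, 0.5800]]
After raising P to the power 2:
P^2(0,0) = 0.6463

0.6463


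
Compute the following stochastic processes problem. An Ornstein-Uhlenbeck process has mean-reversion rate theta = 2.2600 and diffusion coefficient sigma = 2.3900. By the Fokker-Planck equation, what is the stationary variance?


Stationary variance = sigma^2 / (2*theta)
= 2.3900^2 / (2*2.2600)
= 5.7121 / 4.5200
= 1.2637

1.2637


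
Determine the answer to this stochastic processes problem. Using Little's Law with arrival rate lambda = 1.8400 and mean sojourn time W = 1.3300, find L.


Little's Law: L = lambda * W
= 1.8400 * 1.3300
= 2.4472

2.4472


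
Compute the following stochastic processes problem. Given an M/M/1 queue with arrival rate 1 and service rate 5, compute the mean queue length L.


rho = 1/5 = 0.2000
L = rho/(1-rho)
= 0.2000/0.8000
= 0.2500

0.2500


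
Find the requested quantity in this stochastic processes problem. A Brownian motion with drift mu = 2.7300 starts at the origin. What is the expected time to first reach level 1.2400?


Expected first passage time = a/mu
= 1.2400/2.7300
= 0.4542

0.4542


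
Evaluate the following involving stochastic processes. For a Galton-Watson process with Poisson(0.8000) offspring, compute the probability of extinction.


Since mu = 0.8000 <= 1, extinction probability = 1.

1.0000


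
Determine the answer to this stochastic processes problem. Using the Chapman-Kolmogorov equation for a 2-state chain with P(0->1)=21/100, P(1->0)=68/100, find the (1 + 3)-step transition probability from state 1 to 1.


P^4 = P^1 * P^3
Computing via matrix multiplication of the transition matrix.
Entry (1,1) of P^4 = 0.2361

0.2361


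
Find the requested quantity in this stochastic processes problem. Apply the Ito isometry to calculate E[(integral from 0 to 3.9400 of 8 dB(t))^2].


By Ito isometry: E[(int f dB)^2] = int f^2 dt
= 8^2 * 3.9400
= 64 * 3.9400 = 252.1600

252.1600


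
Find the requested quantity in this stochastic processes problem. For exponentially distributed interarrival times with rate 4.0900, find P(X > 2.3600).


P(X > t) = exp(-lambda * t)
= exp(-4.0900 * 2.3600)
= exp(-9.6524) = 6.4271e-05

6.4271e-05


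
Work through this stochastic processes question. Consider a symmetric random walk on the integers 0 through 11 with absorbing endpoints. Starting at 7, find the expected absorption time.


For symmetric RW on 0,...,N with absorbing barriers, E(i) = i*(N-i)
E(7) = 7 * 4 = 28

28


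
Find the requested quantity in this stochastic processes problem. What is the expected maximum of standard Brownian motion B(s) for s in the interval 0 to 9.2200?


E(max B(s)) = sqrt(2t/pi)
= sqrt(2*9.2200/pi)
= sqrt(5.8696)
= 2.4227

2.4227


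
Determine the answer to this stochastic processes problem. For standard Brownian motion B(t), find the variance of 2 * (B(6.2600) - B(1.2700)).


Var(alpha*(B(t)-B(s))) = alpha^2 * (t-s)
= 2^2 * (6.2600 - 1.2700)
= 4 * 4.9900
= 19.9600

19.9600


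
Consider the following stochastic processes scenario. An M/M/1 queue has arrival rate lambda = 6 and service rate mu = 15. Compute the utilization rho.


rho = lambda/mu
= 6/15
= 0.4000

0.4000


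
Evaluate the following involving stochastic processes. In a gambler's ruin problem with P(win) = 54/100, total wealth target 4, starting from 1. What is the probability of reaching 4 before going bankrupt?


Gambler's ruin formula:
r = q/p = 0.4600/0.5400 = 0.8519
P(win) = (1 - r^i)/(1 - r^N)
= (1 - 0.8519^1)/(1 - 0.8519^4)
= 0.3129

0.3129


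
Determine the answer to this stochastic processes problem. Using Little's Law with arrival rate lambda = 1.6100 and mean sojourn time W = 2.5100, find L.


Little's Law: L = lambda * W
= 1.6100 * 2.5100
= 4.0411

4.0411


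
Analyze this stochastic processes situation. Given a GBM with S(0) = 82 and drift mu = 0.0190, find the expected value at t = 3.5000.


E[S(t)] = S(0) * exp(mu * t)
= 82 * exp(0.0190 * 3.5000)
= 82 * 1.0688
= 87.6384

87.6384


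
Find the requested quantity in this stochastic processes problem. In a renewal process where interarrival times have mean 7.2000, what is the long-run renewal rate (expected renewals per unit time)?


Long-run renewal rate = 1/E(X)
= 1/7.2000
= 0.1389

0.1389


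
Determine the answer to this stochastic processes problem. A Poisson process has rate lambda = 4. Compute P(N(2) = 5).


P(N(t)=k) = (lambda*t)^k * exp(-lambda*t) / k!
lambda*t = 8
= 8^5 * exp(-8) / 5!
= 32768 * 3.3546e-04 / 120
= 0.0916

0.0916


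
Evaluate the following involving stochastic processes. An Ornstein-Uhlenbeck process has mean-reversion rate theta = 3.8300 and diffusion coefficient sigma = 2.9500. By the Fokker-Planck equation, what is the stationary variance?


Stationary variance = sigma^2 / (2*theta)
= 2.9500^2 / (2*3.8300)
= 8.7025 / 7.6600
= 1.1361

1.1361


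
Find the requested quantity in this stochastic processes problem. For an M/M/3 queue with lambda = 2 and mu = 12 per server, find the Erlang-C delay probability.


a = lambda/mu = 0.1667
rho = a/c = 0.0556
Erlang-C formula applied:
C(c,a) = 6.9156e-04

6.9156e-04


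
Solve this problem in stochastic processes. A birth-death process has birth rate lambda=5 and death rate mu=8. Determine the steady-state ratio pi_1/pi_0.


For birth-death process, pi_n/pi_0 = (lambda/mu)^n
= (5/8)^1
= 0.6250

0.6250


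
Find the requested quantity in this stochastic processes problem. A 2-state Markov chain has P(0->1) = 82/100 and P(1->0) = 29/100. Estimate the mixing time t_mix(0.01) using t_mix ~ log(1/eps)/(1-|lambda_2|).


lambda_2 = |1 - p01 - p10| = |1 - 0.8200 - 0.2900| = 0.1100
t_mix ~ log(1/eps)/(1 - |lambda_2|)
= log(100)/(1 - 0.1100) = 4.6052/0.8900
= 5.1743

5.1743


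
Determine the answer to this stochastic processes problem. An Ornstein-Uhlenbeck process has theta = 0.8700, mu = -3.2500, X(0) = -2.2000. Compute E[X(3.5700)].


E[X(t)] = mu + (X(0) - mu)*exp(-theta*t)
= -3.2500 + (-2.2000 - -3.2500)*exp(-0.8700*3.5700)
= -3.2500 + 1.0500 * 0.0448
= -3.2030

-3.2030


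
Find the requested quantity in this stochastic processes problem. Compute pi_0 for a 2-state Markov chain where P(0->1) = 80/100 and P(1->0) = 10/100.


Stationary distribution: pi_0 = p10/(p01+p10), pi_1 = p01/(p01+p10)
p01 = 0.8000, p10 = 0.1000
pi_0 = 0.1111

0.1111


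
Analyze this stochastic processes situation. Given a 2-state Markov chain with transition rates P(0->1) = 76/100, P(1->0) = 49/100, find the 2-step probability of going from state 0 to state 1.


Computing P^2 by matrix multiplication.
P = [[0.2400, 0.7600], [0.4900, 0.5100]]
After raising P to the power 2:
P^2(0,1) = 0.5700

0.5700


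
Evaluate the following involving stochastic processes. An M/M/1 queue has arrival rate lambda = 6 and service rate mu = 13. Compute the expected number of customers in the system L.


rho = 6/13 = 0.4615
L = rho/(1-rho)
= 0.4615/0.5385
= 0.8571

0.8571


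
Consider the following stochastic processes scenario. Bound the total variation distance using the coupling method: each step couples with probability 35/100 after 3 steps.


TV distance bound <= (1-delta)^n
= (1 - 0.3500)^3
= 0.6500^3
= 0.2746

0.2746


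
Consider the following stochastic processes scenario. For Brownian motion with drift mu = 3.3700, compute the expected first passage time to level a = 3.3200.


Expected first passage time = a/mu
= 3.3200/3.3700
= 0.9852

0.9852


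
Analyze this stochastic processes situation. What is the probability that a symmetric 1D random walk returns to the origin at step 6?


P(S(6) = 0) = C(6,3) / 4^3
= 20 / 64
= 0.3125

0.3125


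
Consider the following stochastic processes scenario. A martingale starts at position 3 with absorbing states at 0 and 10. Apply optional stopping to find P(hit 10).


By optional stopping theorem: E(M at tau) = M(0) = 3
P(hit 10)*10 + P(hit 0)*0 = 3
P(hit 10) = (3 - 0)/(10 - 0) = 3/10 = 0.3000

0.3000


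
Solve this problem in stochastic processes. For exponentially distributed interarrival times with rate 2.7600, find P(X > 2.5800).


P(X > t) = exp(-lambda * t)
= exp(-2.7600 * 2.5800)
= exp(-7.1208) = 8.0812e-04

8.0812e-04


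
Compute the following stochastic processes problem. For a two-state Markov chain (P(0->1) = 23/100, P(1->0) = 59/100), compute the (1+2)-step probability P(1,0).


P^3 = P^1 * P^2
Computing via matrix multiplication of the transition matrix.
Entry (1,0) of P^3 = 0.7153

0.7153


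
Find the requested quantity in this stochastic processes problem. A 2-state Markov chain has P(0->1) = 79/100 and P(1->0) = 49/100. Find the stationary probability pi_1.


Stationary distribution: pi_0 = p10/(p01+p10), pi_1 = p01/(p01+p10)
p01 = 0.7900, p10 = 0.4900
pi_1 = 0.6172

0.6172


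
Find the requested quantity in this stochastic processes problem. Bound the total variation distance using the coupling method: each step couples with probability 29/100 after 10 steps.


TV distance bound <= (1-delta)^n
= (1 - 0.2900)^10
= 0.7100^10
= 0.0326

0.0326


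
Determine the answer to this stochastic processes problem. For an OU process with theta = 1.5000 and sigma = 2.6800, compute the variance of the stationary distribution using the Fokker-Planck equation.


Stationary variance = sigma^2 / (2*theta)
= 2.6800^2 / (2*1.5000)
= 7.1824 / 3.0000
= 2.3941

2.3941


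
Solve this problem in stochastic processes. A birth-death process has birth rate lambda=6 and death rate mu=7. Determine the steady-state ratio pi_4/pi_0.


For birth-death process, pi_n/pi_0 = (lambda/mu)^n
= (6/7)^4
= 0.5398

0.5398


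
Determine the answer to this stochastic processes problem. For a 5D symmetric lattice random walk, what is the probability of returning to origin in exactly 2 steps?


P(return in 2 steps) = P(reverse first step) = 1/(2d)
= 1/10
= 0.1000

0.1000


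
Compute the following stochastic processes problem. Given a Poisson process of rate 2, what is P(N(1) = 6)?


P(N(t)=k) = (lambda*t)^k * exp(-lambda*t) / k!
lambda*t = 2
= 2^6 * exp(-2) / 6!
= 64 * 0.1353 / 720
= 0.0120

0.0120


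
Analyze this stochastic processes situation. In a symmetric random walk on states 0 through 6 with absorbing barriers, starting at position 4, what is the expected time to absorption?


For symmetric RW on 0,...,N with absorbing barriers, E(i) = i*(N-i)
E(4) = 4 * 2 = 8

8


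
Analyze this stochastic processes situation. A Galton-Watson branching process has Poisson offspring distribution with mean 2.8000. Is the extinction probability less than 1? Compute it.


Since mu = 2.8000 > 1, extinction prob q < 1.
Solve s = exp(mu*(s-1)) iteratively.
q = 0.0750

0.0750


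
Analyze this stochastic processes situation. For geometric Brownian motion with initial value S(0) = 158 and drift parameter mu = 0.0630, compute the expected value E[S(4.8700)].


E[S(t)] = S(0) * exp(mu * t)
= 158 * exp(0.0630 * 4.8700)
= 158 * 1.3591
= 214.7351

214.7351


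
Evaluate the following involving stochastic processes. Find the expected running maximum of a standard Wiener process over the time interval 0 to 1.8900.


E(max B(s)) = sqrt(2t/pi)
= sqrt(2*1.8900/pi)
= sqrt(1.2032)
= 1.0969

1.0969


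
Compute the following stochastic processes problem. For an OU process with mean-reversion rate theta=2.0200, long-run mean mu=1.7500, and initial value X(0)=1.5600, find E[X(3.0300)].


E[X(t)] = mu + (X(0) - mu)*exp(-theta*t)
= 1.7500 + (1.5600 - 1.7500)*exp(-2.0200*3.0300)
= 1.7500 + -0.1900 * 0.0022
= 1.7496

1.7496


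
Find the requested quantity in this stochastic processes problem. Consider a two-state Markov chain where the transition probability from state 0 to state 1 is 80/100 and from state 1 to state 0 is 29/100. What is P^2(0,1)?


Computing P^2 by matrix multiplication.
P = [[0.2000, 0.8000], [0.2900, 0.7100]]
After raising P to the power 2:
P^2(0,1) = 0.7280

0.7280


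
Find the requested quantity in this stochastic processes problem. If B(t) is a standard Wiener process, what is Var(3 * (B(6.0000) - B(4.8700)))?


Var(alpha*(B(t)-B(s))) = alpha^2 * (t-s)
= 3^2 * (6.0000 - 4.8700)
= 9 * 1.1300
= 10.1700

10.1700


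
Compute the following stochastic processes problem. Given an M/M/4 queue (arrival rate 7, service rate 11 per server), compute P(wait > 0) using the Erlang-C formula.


a = lambda/mu = 0.6364
rho = a/c = 0.1591
Erlang-C formula applied:
C(c,a) = 0.0043

0.0043


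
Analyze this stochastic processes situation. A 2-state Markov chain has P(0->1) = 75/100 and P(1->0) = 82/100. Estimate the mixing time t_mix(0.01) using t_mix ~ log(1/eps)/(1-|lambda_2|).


lambda_2 = |1 - p01 - p10| = |1 - 0.7500 - 0.8200| = 0.5700
t_mix ~ log(1/eps)/(1 - |lambda_2|)
= log(100)/(1 - 0.5700) = 4.6052/0.4300
= 10.7097

10.7097


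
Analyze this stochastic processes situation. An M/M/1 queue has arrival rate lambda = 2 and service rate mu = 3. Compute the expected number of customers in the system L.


rho = 2/3 = 0.6667
L = rho/(1-rho)
= 0.6667/0.3333
= 2.0000

2.0000


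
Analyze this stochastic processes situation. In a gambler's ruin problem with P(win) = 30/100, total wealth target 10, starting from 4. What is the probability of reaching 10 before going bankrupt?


Gambler's ruin formula:
r = q/p = 0.7000/0.3000 = 2.3333
P(win) = (1 - r^i)/(1 - r^N)
= (1 - 2.3333^4)/(1 - 2.3333^10)
= 0.0060

0.0060


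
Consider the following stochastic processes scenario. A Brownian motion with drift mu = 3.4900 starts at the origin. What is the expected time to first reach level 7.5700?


Expected first passage time = a/mu
= 7.5700/3.4900
= 2.1691

2.1691


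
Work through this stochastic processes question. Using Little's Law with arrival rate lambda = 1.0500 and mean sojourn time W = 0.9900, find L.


Little's Law: L = lambda * W
= 1.0500 * 0.9900
= 1.0395

1.0395


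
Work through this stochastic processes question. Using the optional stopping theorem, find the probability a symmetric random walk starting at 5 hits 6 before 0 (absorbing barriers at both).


By optional stopping theorem: E(M at tau) = M(0) = 5
P(hit 6)*6 + P(hit 0)*0 = 5
P(hit 6) = (5 - 0)/(6 - 0) = 5/6 = 0.8333

0.8333


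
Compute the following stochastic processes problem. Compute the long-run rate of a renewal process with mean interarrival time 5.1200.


Long-run renewal rate = 1/E(X)
= 1/5.1200
= 0.1953

0.1953


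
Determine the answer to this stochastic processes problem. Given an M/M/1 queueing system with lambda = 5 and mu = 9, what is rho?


rho = lambda/mu
= 5/9
= 0.5556

0.5556


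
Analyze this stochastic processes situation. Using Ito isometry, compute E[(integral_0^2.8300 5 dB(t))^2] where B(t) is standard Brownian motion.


By Ito isometry: E[(int f dB)^2] = int f^2 dt
= 5^2 * 2.8300
= 25 * 2.8300 = 70.7500

70.7500


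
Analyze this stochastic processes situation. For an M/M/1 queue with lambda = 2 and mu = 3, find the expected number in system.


rho = 2/3 = 0.6667
L = rho/(1-rho)
= 0.6667/0.3333
= 2.0000

2.0000


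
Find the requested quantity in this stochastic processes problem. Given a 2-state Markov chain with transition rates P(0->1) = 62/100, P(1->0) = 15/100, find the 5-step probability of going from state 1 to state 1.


Computing P^5 by matrix multiplication.
P = [[0.3800, 0.6200], [0.1500, 0.8500]]
After raising P to the power 5:
P^5(1,1) = 0.8053

0.8053


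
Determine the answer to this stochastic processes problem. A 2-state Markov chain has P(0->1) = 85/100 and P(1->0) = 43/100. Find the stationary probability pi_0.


Stationary distribution: pi_0 = p10/(p01+p10), pi_1 = p01/(p01+p10)
p01 = 0.8500, p10 = 0.4300
pi_0 = 0.3359

0.3359


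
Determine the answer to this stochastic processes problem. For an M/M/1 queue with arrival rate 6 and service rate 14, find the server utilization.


rho = lambda/mu
= 6/14
= 0.4286

0.4286


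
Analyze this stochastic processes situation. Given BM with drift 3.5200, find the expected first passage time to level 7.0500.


Expected first passage time = a/mu
= 7.0500/3.5200
= 2.0028

2.0028


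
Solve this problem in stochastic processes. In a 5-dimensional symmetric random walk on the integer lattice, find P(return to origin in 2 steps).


P(return in 2 steps) = P(reverse first step) = 1/(2d)
= 1/10
= 0.1000

0.1000


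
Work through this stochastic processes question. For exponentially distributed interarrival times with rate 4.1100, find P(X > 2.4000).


P(X > t) = exp(-lambda * t)
= exp(-4.1100 * 2.4000)
= exp(-9.8640) = 5.2014e-05

5.2014e-05


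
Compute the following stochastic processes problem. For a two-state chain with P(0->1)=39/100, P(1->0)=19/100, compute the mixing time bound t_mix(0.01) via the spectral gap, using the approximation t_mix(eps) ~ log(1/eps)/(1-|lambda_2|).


lambda_2 = |1 - p01 - p10| = |1 - 0.3900 - 0.1900| = 0.4200
t_mix ~ log(1/eps)/(1 - |lambda_2|)
= log(100)/(1 - 0.4200) = 4.6052/0.5800
= 7.9399

7.9399


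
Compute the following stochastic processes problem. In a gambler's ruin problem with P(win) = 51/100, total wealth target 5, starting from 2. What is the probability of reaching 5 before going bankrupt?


Gambler's ruin formula:
r = q/p = 0.4900/0.5100 = 0.9608
P(win) = (1 - r^i)/(1 - r^N)
= (1 - 0.9608^2)/(1 - 0.9608^5)
= 0.4241

0.4241


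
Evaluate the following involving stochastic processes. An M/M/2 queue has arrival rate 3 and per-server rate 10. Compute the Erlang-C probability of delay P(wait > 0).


a = lambda/mu = 0.3000
rho = a/c = 0.1500
Erlang-C formula applied:
C(c,a) = 0.0391

0.0391


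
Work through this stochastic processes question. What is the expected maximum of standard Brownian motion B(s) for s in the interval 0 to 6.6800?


E(max B(s)) = sqrt(2t/pi)
= sqrt(2*6.6800/pi)
= sqrt(4.2526)
= 2.0622

2.0622


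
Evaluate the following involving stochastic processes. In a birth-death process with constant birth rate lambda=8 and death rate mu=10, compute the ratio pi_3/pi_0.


For birth-death process, pi_n/pi_0 = (lambda/mu)^n
= (8/10)^3
= 0.5120

0.5120


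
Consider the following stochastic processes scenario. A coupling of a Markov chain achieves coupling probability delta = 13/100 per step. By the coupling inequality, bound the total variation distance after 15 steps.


TV distance bound <= (1-delta)^n
= (1 - 0.1300)^15
= 0.8700^15
= 0.1238

0.1238


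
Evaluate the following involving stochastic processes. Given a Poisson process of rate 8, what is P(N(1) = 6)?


P(N(t)=k) = (lambda*t)^k * exp(-lambda*t) / k!
lambda*t = 8
= 8^6 * exp(-8) / 6!
= 262144 * 3.3546e-04 / 720
= 0.1221

0.1221


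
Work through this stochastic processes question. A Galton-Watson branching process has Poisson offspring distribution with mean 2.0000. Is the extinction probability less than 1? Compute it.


Since mu = 2.0000 > 1, extinction prob q < 1.
Solve s = exp(mu*(s-1)) iteratively.
q = 0.2032

0.2032


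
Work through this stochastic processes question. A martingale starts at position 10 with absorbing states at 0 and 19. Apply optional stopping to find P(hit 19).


By optional stopping theorem: E(M at tau) = M(0) = 10
P(hit 19)*19 + P(hit 0)*0 = 10
P(hit 19) = (10 - 0)/(19 - 0) = 10/19 = 0.5263

0.5263


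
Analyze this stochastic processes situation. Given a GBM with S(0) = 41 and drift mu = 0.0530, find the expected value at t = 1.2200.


E[S(t)] = S(0) * exp(mu * t)
= 41 * exp(0.0530 * 1.2200)
= 41 * 1.0668
= 43.7386

43.7386


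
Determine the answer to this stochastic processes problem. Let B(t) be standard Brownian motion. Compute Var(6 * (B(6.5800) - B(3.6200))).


Var(alpha*(B(t)-B(s))) = alpha^2 * (t-s)
= 6^2 * (6.5800 - 3.6200)
= 36 * 2.9600
= 106.5600

106.5600


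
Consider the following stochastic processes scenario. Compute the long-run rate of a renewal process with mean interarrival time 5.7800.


Long-run renewal rate = 1/E(X)
= 1/5.7800
= 0.1730

0.1730


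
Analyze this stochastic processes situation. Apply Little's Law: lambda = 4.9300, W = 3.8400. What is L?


Little's Law: L = lambda * W
= 4.9300 * 3.8400
= 18.9312

18.9312


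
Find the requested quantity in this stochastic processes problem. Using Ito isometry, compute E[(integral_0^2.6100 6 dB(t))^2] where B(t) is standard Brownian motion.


By Ito isometry: E[(int f dB)^2] = int f^2 dt
= 6^2 * 2.6100
= 36 * 2.6100 = 93.9600

93.9600


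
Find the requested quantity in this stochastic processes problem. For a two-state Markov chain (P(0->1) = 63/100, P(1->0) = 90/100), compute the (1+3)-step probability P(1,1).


P^4 = P^1 * P^3
Computing via matrix multiplication of the transition matrix.
Entry (1,1) of P^4 = 0.4582

0.4582


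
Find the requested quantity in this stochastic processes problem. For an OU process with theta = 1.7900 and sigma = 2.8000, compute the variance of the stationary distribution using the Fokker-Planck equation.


Stationary variance = sigma^2 / (2*theta)
= 2.8000^2 / (2*1.7900)
= 7.8400 / 3.5800
= 2.1899

2.1899


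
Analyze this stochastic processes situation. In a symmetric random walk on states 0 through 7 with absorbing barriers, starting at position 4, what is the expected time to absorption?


For symmetric RW on 0,...,N with absorbing barriers, E(i) = i*(N-i)
E(4) = 4 * 3 = 12

12


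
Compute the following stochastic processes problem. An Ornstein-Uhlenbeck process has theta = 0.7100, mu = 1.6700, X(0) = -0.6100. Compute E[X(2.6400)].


E[X(t)] = mu + (X(0) - mu)*exp(-theta*t)
= 1.6700 + (-0.6100 - 1.6700)*exp(-0.7100*2.6400)
= 1.6700 + -2.2800 * 0.1534
= 1.3201

1.3201


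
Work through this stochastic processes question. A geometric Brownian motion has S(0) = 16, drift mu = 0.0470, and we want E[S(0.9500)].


E[S(t)] = S(0) * exp(mu * t)
= 16 * exp(0.0470 * 0.9500)
= 16 * 1.0457
= 16.7306

16.7306


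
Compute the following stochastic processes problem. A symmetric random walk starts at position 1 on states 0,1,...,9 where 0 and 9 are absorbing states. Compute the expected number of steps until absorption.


For symmetric RW on 0,...,N with absorbing barriers, E(i) = i*(N-i)
E(1) = 1 * 8 = 8

8


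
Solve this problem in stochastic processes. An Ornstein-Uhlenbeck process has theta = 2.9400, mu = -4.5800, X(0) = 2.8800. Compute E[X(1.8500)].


E[X(t)] = mu + (X(0) - mu)*exp(-theta*t)
= -4.5800 + (2.8800 - -4.5800)*exp(-2.9400*1.8500)
= -4.5800 + 7.4600 * 0.0043
= -4.5476

-4.5476


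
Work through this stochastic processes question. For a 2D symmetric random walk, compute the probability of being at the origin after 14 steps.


P = C(14,7)^2 / 4^14
= 3432^2 / 268435456
= 11778624 / 268435456
= 0.0439

0.0439


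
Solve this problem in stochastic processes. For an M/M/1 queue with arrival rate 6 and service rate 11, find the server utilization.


rho = lambda/mu
= 6/11
= 0.5455

0.5455


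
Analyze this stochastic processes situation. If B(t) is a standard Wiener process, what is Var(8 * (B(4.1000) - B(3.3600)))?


Var(alpha*(B(t)-B(s))) = alpha^2 * (t-s)
= 8^2 * (4.1000 - 3.3600)
= 64 * 0.7400
= 47.3600

47.3600


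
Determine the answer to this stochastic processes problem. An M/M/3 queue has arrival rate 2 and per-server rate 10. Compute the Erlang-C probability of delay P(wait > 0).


a = lambda/mu = 0.2000
rho = a/c = 0.0667
Erlang-C formula applied:
C(c,a) = 0.0012

0.0012


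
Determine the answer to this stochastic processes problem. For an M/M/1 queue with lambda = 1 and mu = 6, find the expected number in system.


rho = 1/6 = 0.1667
L = rho/(1-rho)
= 0.1667/0.8333
= 0.2000

0.2000


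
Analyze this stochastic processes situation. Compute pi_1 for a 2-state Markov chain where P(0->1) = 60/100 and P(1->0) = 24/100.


Stationary distribution: pi_0 = p10/(p01+p10), pi_1 = p01/(p01+p10)
p01 = 0.6000, p10 = 0.2400
pi_1 = 0.7143

0.7143


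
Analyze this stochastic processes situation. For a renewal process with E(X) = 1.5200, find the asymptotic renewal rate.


Long-run renewal rate = 1/E(X)
= 1/1.5200
= 0.6579

0.6579


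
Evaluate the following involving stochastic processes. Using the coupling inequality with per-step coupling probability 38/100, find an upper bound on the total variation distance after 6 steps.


TV distance bound <= (1-delta)^n
= (1 - 0.3800)^6
= 0.6200^6
= 0.0568

0.0568


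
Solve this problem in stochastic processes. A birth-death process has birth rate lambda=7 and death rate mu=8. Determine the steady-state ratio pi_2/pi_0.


For birth-death process, pi_n/pi_0 = (lambda/mu)^n
= (7/8)^2
= 0.7656

0.7656


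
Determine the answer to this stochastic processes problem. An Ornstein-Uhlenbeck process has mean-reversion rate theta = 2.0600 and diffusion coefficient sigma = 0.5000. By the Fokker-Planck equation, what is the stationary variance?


Stationary variance = sigma^2 / (2*theta)
= 0.5000^2 / (2*2.0600)
= 0.2500 / 4.1200
= 0.0607

0.0607


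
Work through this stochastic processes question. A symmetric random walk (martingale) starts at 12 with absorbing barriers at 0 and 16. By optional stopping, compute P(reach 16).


By optional stopping theorem: E(M at tau) = M(0) = 12
P(hit 16)*16 + P(hit 0)*0 = 12
P(hit 16) = (12 - 0)/(16 - 0) = 3/4 = 0.7500

0.7500


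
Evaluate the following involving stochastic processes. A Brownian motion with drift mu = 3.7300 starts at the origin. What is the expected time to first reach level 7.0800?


Expected first passage time = a/mu
= 7.0800/3.7300
= 1.8981

1.8981


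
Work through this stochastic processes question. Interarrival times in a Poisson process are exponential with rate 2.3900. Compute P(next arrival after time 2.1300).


P(X > t) = exp(-lambda * t)
= exp(-2.3900 * 2.1300)
= exp(-5.0907) = 0.0062

0.0062


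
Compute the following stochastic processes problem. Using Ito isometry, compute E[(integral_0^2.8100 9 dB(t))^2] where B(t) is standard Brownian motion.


By Ito isometry: E[(int f dB)^2] = int f^2 dt
= 9^2 * 2.8100
= 81 * 2.8100 = 227.6100

227.6100


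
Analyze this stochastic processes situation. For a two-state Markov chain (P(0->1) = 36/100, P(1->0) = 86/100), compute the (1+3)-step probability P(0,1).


P^4 = P^1 * P^3
Computing via matrix multiplication of the transition matrix.
Entry (0,1) of P^4 = 0.2944

0.2944


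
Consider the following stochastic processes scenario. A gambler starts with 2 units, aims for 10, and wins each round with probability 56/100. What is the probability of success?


Gambler's ruin formula:
r = q/p = 0.4400/0.5600 = 0.7857
P(win) = (1 - r^i)/(1 - r^N)
= (1 - 0.7857^2)/(1 - 0.7857^10)
= 0.4203

0.4203


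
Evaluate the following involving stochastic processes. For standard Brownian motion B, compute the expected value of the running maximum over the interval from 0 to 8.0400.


E(max B(s)) = sqrt(2t/pi)
= sqrt(2*8.0400/pi)
= sqrt(5.1184)
= 2.2624

2.2624


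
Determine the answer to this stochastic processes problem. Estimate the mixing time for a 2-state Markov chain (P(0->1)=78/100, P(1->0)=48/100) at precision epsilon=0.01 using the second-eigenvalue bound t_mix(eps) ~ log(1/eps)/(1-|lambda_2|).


lambda_2 = |1 - p01 - p10| = |1 - 0.7800 - 0.4800| = 0.2600
t_mix ~ log(1/eps)/(1 - |lambda_2|)
= log(100)/(1 - 0.2600) = 4.6052/0.7400
= 6.2232

6.2232


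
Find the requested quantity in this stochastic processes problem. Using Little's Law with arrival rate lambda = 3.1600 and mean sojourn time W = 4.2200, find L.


Little's Law: L = lambda * W
= 3.1600 * 4.2200
= 13.3352

13.3352


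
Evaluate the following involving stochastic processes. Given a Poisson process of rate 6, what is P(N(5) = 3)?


P(N(t)=k) = (lambda*t)^k * exp(-lambda*t) / k!
lambda*t = 30
= 30^3 * exp(-30) / 3!
= 27000 * 9.3576e-14 / 6
= 4.2109e-10

4.2109e-10


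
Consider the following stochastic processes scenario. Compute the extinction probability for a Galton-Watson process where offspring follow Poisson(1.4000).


Since mu = 1.4000 > 1, extinction prob q < 1.
Solve s = exp(mu*(s-1)) iteratively.
q = 0.4890

0.4890


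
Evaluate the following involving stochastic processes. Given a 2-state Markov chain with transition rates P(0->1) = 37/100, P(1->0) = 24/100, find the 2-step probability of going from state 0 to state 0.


Computing P^2 by matrix multiplication.
P = [[0.6300, 0.3700], [0.2400, 0.7600]]
After raising P to the power 2:
P^2(0,0) = 0.4857

0.4857


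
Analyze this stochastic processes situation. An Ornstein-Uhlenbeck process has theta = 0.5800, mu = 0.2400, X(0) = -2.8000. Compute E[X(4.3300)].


E[X(t)] = mu + (X(0) - mu)*exp(-theta*t)
= 0.2400 + (-2.8000 - 0.2400)*exp(-0.5800*4.3300)
= 0.2400 + -3.0400 * 0.0812
= -0.0067

-0.0067


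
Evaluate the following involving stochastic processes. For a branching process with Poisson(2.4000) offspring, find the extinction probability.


Since mu = 2.4000 > 1, extinction prob q < 1.
Solve s = exp(mu*(s-1)) iteratively.
q = 0.1214

0.1214


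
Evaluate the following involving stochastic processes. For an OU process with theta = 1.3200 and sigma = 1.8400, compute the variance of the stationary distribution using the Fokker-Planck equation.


Stationary variance = sigma^2 / (2*theta)
= 1.8400^2 / (2*1.3200)
= 3.3856 / 2.6400
= 1.2824

1.2824


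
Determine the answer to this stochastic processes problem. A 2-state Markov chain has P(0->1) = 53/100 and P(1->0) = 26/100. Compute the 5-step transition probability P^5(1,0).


Computing P^5 by matrix multiplication.
P = [[0.4700, 0.5300], [0.2600, 0.7400]]
After raising P to the power 5:
P^5(1,0) = 0.3290

0.3290


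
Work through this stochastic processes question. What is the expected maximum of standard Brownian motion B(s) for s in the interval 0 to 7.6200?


E(max B(s)) = sqrt(2t/pi)
= sqrt(2*7.6200/pi)
= sqrt(4.8510)
= 2.2025

2.2025


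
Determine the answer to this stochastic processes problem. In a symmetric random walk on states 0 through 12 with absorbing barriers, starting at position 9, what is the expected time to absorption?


For symmetric RW on 0,...,N with absorbing barriers, E(i) = i*(N-i)
E(9) = 9 * 3 = 27

27


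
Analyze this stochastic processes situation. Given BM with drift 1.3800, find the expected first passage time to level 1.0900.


Expected first passage time = a/mu
= 1.0900/1.3800
= 0.7899

0.7899


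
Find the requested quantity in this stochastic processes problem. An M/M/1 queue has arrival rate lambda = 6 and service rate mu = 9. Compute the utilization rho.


rho = lambda/mu
= 6/9
= 0.6667

0.6667


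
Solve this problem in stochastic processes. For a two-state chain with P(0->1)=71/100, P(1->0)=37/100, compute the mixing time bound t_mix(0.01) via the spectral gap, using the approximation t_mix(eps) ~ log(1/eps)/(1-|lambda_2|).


lambda_2 = |1 - p01 - p10| = |1 - 0.7100 - 0.3700| = 0.0800
t_mix ~ log(1/eps)/(1 - |lambda_2|)
= log(100)/(1 - 0.0800) = 4.6052/0.9200
= 5.0056

5.0056


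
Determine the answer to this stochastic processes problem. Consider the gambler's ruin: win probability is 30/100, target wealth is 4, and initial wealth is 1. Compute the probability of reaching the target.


Gambler's ruin formula:
r = q/p = 0.7000/0.3000 = 2.3333
P(win) = (1 - r^i)/(1 - r^N)
= (1 - 2.3333^1)/(1 - 2.3333^4)
= 0.0466

0.0466


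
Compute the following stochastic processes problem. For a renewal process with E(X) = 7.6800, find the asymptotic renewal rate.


Long-run renewal rate = 1/E(X)
= 1/7.6800
= 0.1302

0.1302


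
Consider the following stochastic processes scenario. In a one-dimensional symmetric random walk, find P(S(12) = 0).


P(S(12) = 0) = C(12,6) / 4^6
= 924 / 4096
= 0.2256

0.2256


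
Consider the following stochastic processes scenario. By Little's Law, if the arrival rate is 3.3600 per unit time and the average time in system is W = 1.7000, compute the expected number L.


Little's Law: L = lambda * W
= 3.3600 * 1.7000
= 5.7120

5.7120


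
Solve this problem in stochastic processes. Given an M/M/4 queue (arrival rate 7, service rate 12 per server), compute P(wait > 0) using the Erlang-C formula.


a = lambda/mu = 0.5833
rho = a/c = 0.1458
Erlang-C formula applied:
C(c,a) = 0.0032

0.0032


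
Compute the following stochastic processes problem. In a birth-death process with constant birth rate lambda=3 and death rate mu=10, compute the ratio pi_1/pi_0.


For birth-death process, pi_n/pi_0 = (lambda/mu)^n
= (3/10)^1
= 0.3000

0.3000
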